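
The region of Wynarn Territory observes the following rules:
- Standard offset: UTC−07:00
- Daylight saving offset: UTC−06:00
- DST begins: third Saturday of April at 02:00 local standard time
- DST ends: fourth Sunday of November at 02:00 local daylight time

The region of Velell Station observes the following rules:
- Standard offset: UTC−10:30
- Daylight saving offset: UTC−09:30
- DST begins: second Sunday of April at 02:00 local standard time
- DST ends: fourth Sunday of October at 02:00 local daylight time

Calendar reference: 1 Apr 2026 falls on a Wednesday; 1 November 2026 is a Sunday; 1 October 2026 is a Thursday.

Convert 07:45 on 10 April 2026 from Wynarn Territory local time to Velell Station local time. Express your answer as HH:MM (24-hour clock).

04:15

1 April 2026 is a Wednesday, so the first Saturday is April 4 and the third is April 18.
1 November 2026 is a Sunday, so the first Sunday is November 1 and the fourth is November 22.
Daylight saving runs 18 April – 22 November; 10 April 2026 is outside that window, so Wynarn Territory is on standard time at UTC−07:00.
07:45 Wynarn Territory + 7h = 14:45 UTC.
1 April 2026 is a Wednesday, so the first Sunday is April 5 and the second is April 12.
1 October 2026 is a Thursday, so the first Sunday is October 4 and the fourth is October 25.
At the standard offset (UTC−10:30), 14:45 UTC − 10h30m = 04:15 Velell Station standard time.
The standard-time date in Velell Station, 10 April 2026, does not fall between 12 April and 25 October, so daylight saving is not in effect and Velell Station is at UTC−10:30.
14:45 UTC − 10h30m = 04:15 Velell Station.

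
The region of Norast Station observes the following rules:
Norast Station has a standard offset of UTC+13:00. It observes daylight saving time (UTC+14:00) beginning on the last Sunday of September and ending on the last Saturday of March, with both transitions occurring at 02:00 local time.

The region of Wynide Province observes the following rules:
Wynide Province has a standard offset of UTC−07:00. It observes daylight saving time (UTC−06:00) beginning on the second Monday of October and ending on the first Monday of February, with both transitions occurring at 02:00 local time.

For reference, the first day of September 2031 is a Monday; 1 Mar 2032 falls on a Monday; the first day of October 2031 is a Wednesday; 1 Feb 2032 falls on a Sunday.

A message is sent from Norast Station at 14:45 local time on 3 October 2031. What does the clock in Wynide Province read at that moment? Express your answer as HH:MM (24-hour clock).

1 September 2031 is a Monday, so Sundays fall on 7, 14, 21, 28; the last is September 28.
1 March 2032 is a Monday, so Saturdays fall on 6, 13, 20, 27; the last is March 27.
Daylight saving runs 28 September 2031 – 27 March 2032; 3 October 2031 is inside that window, so Norast Station is at UTC+14:00.
14:45 Norast Station − 14h = 00:45 UTC.
1 October 2031 is a Wednesday, so the first Monday is October 6 and the second is October 13.
1 February 2032 is a Sunday, so the first Monday is February 2.
At the standard offset (UTC−07:00), 00:45 UTC − 7h = 17:45 Wynide Province standard time (rolling into the previous day, 2 October 2031).
The standard-time date in Wynide Province, 2 October 2031, is outside the daylight-saving period (13 October 2031 – 2 February 2032), so Wynide Province is on standard time, UTC−07:00.
00:45 UTC − 7h = 17:45 Wynide Province (rolling into the previous day, 2 October 2031).

17:45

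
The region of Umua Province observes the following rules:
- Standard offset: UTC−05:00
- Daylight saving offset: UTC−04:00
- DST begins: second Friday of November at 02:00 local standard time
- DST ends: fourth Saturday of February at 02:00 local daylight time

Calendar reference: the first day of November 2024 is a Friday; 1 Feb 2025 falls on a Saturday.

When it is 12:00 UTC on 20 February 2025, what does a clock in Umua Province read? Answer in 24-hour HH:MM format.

08:00

1 November 2024 is a Friday, so the first Friday is November 1 and the second is November 8.
1 February 2025 is a Saturday, so the first Saturday is February 1 and the fourth is February 22.
At the standard offset (UTC−05:00), 12:00 UTC − 5h = 07:00 Umua Province standard time.
The standard-time date in Umua Province, 20 February 2025, falls between 8 November 2024 and 22 February 2025, so daylight saving is in effect and Umua Province is at UTC−04:00.
12:00 UTC − 4h = 08:00 local.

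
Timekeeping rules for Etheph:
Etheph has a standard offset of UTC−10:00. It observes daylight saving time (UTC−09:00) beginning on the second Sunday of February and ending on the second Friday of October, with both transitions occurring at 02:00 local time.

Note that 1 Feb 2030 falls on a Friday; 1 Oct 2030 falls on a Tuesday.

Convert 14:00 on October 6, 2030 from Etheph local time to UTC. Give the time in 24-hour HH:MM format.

1 February 2030 is a Friday, so the first Sunday is February 3 and the second is February 10.
1 October 2030 is a Tuesday, so the first Friday is October 4 and the second is October 11.
October 6, 2030 lies within the daylight-saving period (10 February – 11 October), so Etheph is on daylight time, UTC−09:00.
14:00 local + 9h = 23:00 UTC.

23:00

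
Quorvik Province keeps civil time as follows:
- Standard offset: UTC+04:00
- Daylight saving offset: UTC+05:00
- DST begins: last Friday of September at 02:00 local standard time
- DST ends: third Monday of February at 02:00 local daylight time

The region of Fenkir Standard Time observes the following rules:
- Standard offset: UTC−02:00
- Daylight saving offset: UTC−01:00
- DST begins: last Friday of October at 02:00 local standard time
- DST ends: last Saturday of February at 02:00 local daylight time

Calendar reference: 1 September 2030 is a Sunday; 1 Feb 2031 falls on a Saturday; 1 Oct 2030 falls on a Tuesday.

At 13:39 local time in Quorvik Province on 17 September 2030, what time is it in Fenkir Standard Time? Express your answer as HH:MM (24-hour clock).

1 September 2030 is a Sunday, so Fridays fall on 6, 13, 20, 27; the last is September 27.
1 February 2031 is a Saturday, so the first Monday is February 3 and the third is February 17.
17 September 2030 does not fall between 27 September 2030 and 17 February 2031, so daylight saving is not in effect and Quorvik Province is at UTC+04:00.
13:39 Quorvik Province − 4h = 09:39 UTC.
1 October 2030 is a Tuesday, so Fridays fall on 4, 11, 18, 25; the last is October 25.
1 February 2031 is a Saturday, so Saturdays fall on 1, 8, 15, 22; the last is February 22.
At the standard offset (UTC−02:00), 09:39 UTC − 2h = 07:39 Fenkir Standard Time standard time.
The standard-time date in Fenkir Standard Time, 17 September 2030, is outside the daylight-saving period (25 October 2030 – 22 February 2031), so Fenkir Standard Time is on standard time, UTC−02:00.
09:39 UTC − 2h = 07:39 Fenkir Standard Time.

07:39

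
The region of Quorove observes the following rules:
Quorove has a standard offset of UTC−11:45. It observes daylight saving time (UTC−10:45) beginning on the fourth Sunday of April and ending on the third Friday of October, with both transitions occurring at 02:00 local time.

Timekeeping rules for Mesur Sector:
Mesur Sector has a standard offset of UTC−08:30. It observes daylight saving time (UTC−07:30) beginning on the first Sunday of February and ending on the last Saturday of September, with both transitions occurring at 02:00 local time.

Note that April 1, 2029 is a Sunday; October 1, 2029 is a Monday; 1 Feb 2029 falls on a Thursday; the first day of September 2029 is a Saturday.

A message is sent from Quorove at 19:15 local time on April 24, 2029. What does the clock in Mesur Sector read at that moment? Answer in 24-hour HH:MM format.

1 April 2029 is a Sunday, so the first Sunday is April 1 and the fourth is April 22.
1 October 2029 is a Monday, so the first Friday is October 5 and the third is October 19.
April 24, 2029 falls between 22 April and 19 October, so daylight saving is in effect and Quorove is at UTC−10:45.
19:15 Quorove + 10h45m = 06:00 UTC (rolling into the next day, 25 April 2029).
1 February 2029 is a Thursday, so the first Sunday is February 4.
1 September 2029 is a Saturday, so Saturdays fall on 1, 8, 15, 22, 29; the last is September 29.
At the standard offset (UTC−08:30), 06:00 UTC − 8h30m = 21:30 Mesur Sector standard time (rolling into the previous day, 24 April 2029).
The standard-time date in Mesur Sector, April 24, 2029, lies within the daylight-saving period (4 February – 29 September), so Mesur Sector is on daylight time, UTC−07:30.
06:00 UTC − 7h30m = 22:30 Mesur Sector (rolling into the previous day, 24 April 2029).

22:30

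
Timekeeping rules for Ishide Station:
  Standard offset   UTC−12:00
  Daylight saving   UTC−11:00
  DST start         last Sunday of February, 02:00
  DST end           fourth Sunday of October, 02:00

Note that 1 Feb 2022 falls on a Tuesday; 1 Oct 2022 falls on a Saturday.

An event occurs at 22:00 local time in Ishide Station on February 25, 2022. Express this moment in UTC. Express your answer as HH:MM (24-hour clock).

1 February 2022 is a Tuesday, so Sundays fall on 6, 13, 20, 27; the last is February 27.
1 October 2022 is a Saturday, so the first Sunday is October 2 and the fourth is October 23.
February 25, 2022 is outside the daylight-saving period (27 February – 23 October), so Ishide Station is on standard time, UTC−12:00.
22:00 local + 12h = 10:00 UTC (rolling into the next day, 26 February 2022).

10:00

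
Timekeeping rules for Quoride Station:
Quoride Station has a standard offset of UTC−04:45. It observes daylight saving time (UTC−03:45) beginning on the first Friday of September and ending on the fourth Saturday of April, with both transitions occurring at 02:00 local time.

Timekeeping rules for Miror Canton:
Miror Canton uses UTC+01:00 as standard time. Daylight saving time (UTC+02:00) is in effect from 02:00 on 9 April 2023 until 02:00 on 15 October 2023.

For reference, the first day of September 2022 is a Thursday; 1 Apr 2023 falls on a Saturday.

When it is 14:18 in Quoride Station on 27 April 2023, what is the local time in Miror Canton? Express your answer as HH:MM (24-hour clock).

21:03

1 September 2022 is a Thursday, so the first Friday is September 2.
1 April 2023 is a Saturday, so the first Saturday is April 1 and the fourth is April 22.
27 April 2023 does not fall between 2 September 2022 and 22 April 2023, so daylight saving is not in effect and Quoride Station is at UTC−04:45.
14:18 Quoride Station + 4h45m = 19:03 UTC.
At the standard offset (UTC+01:00), 19:03 UTC + 1h = 20:03 Miror Canton standard time.
Daylight saving runs 9 April – 15 October; the standard-time date in Miror Canton, 27 April 2023, is inside that window, so Miror Canton is at UTC+02:00.
19:03 UTC + 2h = 21:03 Miror Canton.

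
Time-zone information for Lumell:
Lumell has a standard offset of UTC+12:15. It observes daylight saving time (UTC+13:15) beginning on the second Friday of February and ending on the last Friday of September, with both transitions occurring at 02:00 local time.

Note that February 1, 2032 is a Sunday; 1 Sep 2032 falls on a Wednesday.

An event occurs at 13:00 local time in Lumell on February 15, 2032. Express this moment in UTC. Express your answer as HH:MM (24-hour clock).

23:45

1 February 2032 is a Sunday, so the first Friday is February 6 and the second is February 13.
1 September 2032 is a Wednesday, so Fridays fall on 3, 10, 17, 24; the last is September 24.
February 15, 2032 falls between 13 February and 24 September, so daylight saving is in effect and Lumell is at UTC+13:15.
13:00 local − 13h15m = 23:45 UTC (rolling into the previous day, 14 February 2032).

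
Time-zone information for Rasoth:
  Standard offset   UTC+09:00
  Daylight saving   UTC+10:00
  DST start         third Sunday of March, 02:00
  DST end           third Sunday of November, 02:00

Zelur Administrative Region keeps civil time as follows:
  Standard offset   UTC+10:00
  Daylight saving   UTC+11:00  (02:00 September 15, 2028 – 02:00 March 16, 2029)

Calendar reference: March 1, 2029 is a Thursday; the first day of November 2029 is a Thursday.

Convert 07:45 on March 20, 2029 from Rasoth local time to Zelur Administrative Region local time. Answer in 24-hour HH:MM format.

1 March 2029 is a Thursday, so the first Sunday is March 4 and the third is March 18.
1 November 2029 is a Thursday, so the first Sunday is November 4 and the third is November 18.
March 20, 2029 falls between 18 March and 18 November, so daylight saving is in effect and Rasoth is at UTC+10:00.
07:45 Rasoth − 10h = 21:45 UTC (rolling into the previous day, 19 March 2029).
At the standard offset (UTC+10:00), 21:45 UTC + 10h = 07:45 Zelur Administrative Region standard time (rolling into the next day, 20 March 2029).
The standard-time date in Zelur Administrative Region, March 20, 2029, does not fall between 15 September 2028 and 16 March 2029, so daylight saving is not in effect and Zelur Administrative Region is at UTC+10:00.
21:45 UTC + 10h = 07:45 Zelur Administrative Region (rolling into the next day, 20 March 2029).

07:45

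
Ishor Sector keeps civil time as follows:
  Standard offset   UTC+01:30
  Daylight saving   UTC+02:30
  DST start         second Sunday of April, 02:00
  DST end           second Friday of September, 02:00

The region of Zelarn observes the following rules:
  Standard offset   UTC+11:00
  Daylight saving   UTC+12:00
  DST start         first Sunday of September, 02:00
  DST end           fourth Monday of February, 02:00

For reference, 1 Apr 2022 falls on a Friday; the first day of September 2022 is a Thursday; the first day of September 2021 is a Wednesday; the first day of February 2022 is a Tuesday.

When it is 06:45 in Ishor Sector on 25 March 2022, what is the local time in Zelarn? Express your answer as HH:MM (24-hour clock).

16:15

1 April 2022 is a Friday, so the first Sunday is April 3 and the second is April 10.
1 September 2022 is a Thursday, so the first Friday is September 2 and the second is September 9.
25 March 2022 is outside the daylight-saving period (10 April – 9 September), so Ishor Sector is on standard time, UTC+01:30.
06:45 Ishor Sector − 1h30m = 05:15 UTC.
1 September 2021 is a Wednesday, so the first Sunday is September 5.
1 February 2022 is a Tuesday, so the first Monday is February 7 and the fourth is February 28.
At the standard offset (UTC+11:00), 05:15 UTC + 11h = 16:15 Zelarn standard time.
The standard-time date in Zelarn, 25 March 2022, is outside the daylight-saving period (5 September 2021 – 28 February 2022), so Zelarn is on standard time, UTC+11:00.
05:15 UTC + 11h = 16:15 Zelarn.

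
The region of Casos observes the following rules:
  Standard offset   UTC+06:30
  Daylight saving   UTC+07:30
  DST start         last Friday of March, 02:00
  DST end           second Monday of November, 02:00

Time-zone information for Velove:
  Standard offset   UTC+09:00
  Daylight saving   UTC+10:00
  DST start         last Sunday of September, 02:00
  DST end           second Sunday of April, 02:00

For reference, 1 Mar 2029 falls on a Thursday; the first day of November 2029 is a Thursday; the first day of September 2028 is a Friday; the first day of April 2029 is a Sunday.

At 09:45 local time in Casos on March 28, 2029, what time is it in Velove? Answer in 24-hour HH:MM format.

13:15

1 March 2029 is a Thursday, so Fridays fall on 2, 9, 16, 23, 30; the last is March 30.
1 November 2029 is a Thursday, so the first Monday is November 5 and the second is November 12.
March 28, 2029 does not fall between 30 March and 12 November, so daylight saving is not in effect and Casos is at UTC+06:30.
09:45 Casos − 6h30m = 03:15 UTC.
1 September 2028 is a Friday, so Sundays fall on 3, 10, 17, 24; the last is September 24.
1 April 2029 is a Sunday, so the first Sunday is April 1 and the second is April 8.
At the standard offset (UTC+09:00), 03:15 UTC + 9h = 12:15 Velove standard time.
Daylight saving runs 24 September 2028 – 8 April 2029; the standard-time date in Velove, March 28, 2029, is inside that window, so Velove is at UTC+10:00.
03:15 UTC + 10h = 13:15 Velove.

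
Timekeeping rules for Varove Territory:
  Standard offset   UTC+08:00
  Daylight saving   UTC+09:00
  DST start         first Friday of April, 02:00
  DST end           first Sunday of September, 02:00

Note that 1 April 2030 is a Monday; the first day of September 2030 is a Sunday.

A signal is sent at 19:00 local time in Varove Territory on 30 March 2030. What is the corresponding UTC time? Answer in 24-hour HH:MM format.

1 April 2030 is a Monday, so the first Friday is April 5.
1 September 2030 is a Sunday, so the first Sunday is September 1.
30 March 2030 does not fall between 5 April and 1 September, so daylight saving is not in effect and Varove Territory is at UTC+08:00.
19:00 local − 8h = 11:00 UTC.

11:00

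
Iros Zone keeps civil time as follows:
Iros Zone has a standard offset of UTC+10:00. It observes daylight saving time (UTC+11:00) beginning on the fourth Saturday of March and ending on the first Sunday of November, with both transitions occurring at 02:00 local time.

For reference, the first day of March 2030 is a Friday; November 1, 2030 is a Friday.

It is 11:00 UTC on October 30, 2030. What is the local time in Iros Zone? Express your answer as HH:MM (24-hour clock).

22:00

1 March 2030 is a Friday, so the first Saturday is March 2 and the fourth is March 23.
1 November 2030 is a Friday, so the first Sunday is November 3.
At the standard offset (UTC+10:00), 11:00 UTC + 10h = 21:00 Iros Zone standard time.
The standard-time date in Iros Zone, October 30, 2030, lies within the daylight-saving period (23 March – 3 November), so Iros Zone is on daylight time, UTC+11:00.
11:00 UTC + 11h = 22:00 local.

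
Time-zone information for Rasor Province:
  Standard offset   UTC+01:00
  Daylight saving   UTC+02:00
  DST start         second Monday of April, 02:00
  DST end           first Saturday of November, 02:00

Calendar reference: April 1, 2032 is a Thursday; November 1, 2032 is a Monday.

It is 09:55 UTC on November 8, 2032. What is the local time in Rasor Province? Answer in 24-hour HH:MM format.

10:55

1 April 2032 is a Thursday, so the first Monday is April 5 and the second is April 12.
1 November 2032 is a Monday, so the first Saturday is November 6.
At the standard offset (UTC+01:00), 09:55 UTC + 1h = 10:55 Rasor Province standard time.
The standard-time date in Rasor Province, November 8, 2032, does not fall between 12 April and 6 November, so daylight saving is not in effect and Rasor Province is at UTC+01:00.
09:55 UTC + 1h = 10:55 local.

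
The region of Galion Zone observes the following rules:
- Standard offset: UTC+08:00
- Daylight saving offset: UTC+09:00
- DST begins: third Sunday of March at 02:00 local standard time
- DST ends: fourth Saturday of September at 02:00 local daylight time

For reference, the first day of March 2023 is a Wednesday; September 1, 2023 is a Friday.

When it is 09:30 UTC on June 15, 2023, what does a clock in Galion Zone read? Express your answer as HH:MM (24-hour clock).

18:30

1 March 2023 is a Wednesday, so the first Sunday is March 5 and the third is March 19.
1 September 2023 is a Friday, so the first Saturday is September 2 and the fourth is September 23.
At the standard offset (UTC+08:00), 09:30 UTC + 8h = 17:30 Galion Zone standard time.
The standard-time date in Galion Zone, June 15, 2023, lies within the daylight-saving period (19 March – 23 September), so Galion Zone is on daylight time, UTC+09:00.
09:30 UTC + 9h = 18:30 local.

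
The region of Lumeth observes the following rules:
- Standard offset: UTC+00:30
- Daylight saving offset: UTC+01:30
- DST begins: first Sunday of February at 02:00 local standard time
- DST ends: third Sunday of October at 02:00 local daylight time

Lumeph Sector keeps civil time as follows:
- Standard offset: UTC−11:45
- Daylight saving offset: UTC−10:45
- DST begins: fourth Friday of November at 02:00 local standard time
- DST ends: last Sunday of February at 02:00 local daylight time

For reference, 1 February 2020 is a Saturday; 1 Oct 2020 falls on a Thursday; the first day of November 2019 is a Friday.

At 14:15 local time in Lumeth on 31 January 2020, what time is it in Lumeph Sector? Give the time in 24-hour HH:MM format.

1 February 2020 is a Saturday, so the first Sunday is February 2.
1 October 2020 is a Thursday, so the first Sunday is October 4 and the third is October 18.
31 January 2020 is outside the daylight-saving period (2 February – 18 October), so Lumeth is on standard time, UTC+00:30.
14:15 Lumeth − 0h30m = 13:45 UTC.
1 November 2019 is a Friday, so the first Friday is November 1 and the fourth is November 22.
1 February 2020 is a Saturday, so Sundays fall on 2, 9, 16, 23; the last is February 23.
At the standard offset (UTC−11:45), 13:45 UTC − 11h45m = 02:00 Lumeph Sector standard time.
The standard-time date in Lumeph Sector, 31 January 2020, lies within the daylight-saving period (22 November 2019 – 23 February 2020), so Lumeph Sector is on daylight time, UTC−10:45.
13:45 UTC − 10h45m = 03:00 Lumeph Sector.

03:00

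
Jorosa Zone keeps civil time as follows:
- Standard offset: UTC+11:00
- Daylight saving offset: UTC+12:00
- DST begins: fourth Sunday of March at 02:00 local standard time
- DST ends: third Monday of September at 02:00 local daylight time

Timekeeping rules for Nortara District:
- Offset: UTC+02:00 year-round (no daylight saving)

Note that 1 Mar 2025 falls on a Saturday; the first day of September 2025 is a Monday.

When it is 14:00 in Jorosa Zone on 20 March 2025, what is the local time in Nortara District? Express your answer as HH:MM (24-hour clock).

1 March 2025 is a Saturday, so the first Sunday is March 2 and the fourth is March 23.
1 September 2025 is a Monday, so the first Monday is September 1 and the third is September 15.
Daylight saving runs 23 March – 15 September; 20 March 2025 is outside that window, so Jorosa Zone is on standard time at UTC+11:00.
14:00 Jorosa Zone − 11h = 03:00 UTC.
Nortara District has no daylight saving, so its offset is UTC+02:00 year-round.
03:00 UTC + 2h = 05:00 Nortara District.

05:00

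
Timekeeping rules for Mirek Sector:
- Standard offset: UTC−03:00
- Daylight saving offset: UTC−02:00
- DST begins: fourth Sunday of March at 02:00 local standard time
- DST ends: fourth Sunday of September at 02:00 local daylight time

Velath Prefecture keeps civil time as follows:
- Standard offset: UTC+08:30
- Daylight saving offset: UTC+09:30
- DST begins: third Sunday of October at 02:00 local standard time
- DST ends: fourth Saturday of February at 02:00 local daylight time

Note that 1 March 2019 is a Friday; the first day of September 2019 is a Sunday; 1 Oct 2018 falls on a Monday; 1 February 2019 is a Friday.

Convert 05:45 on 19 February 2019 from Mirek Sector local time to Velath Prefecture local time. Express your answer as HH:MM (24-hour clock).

1 March 2019 is a Friday, so the first Sunday is March 3 and the fourth is March 24.
1 September 2019 is a Sunday, so the first Sunday is September 1 and the fourth is September 22.
Daylight saving runs 24 March – 22 September; 19 February 2019 is outside that window, so Mirek Sector is on standard time at UTC−03:00.
05:45 Mirek Sector + 3h = 08:45 UTC.
1 October 2018 is a Monday, so the first Sunday is October 7 and the third is October 21.
1 February 2019 is a Friday, so the first Saturday is February 2 and the fourth is February 23.
At the standard offset (UTC+08:30), 08:45 UTC + 8h30m = 17:15 Velath Prefecture standard time.
The standard-time date in Velath Prefecture, 19 February 2019, falls between 21 October 2018 and 23 February 2019, so daylight saving is in effect and Velath Prefecture is at UTC+09:30.
08:45 UTC + 9h30m = 18:15 Velath Prefecture.

18:15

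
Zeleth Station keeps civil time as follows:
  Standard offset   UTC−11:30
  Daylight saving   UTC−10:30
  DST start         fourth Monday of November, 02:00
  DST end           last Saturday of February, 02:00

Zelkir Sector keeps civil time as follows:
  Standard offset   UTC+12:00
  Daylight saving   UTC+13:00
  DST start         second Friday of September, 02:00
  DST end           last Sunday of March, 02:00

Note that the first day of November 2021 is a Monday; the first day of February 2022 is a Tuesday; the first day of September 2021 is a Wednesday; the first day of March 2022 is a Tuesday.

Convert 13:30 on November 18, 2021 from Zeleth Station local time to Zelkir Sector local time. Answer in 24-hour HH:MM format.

1 November 2021 is a Monday, so the first Monday is November 1 and the fourth is November 22.
1 February 2022 is a Tuesday, so Saturdays fall on 5, 12, 19, 26; the last is February 26.
Daylight saving runs 22 November 2021 – 26 February 2022; November 18, 2021 is outside that window, so Zeleth Station is on standard time at UTC−11:30.
13:30 Zeleth Station + 11h30m = 01:00 UTC (rolling into the next day, 19 November 2021).
1 September 2021 is a Wednesday, so the first Friday is September 3 and the second is September 10.
1 March 2022 is a Tuesday, so Sundays fall on 6, 13, 20, 27; the last is March 27.
At the standard offset (UTC+12:00), 01:00 UTC + 12h = 13:00 Zelkir Sector standard time.
The standard-time date in Zelkir Sector, November 19, 2021, lies within the daylight-saving period (10 September 2021 – 27 March 2022), so Zelkir Sector is on daylight time, UTC+13:00.
01:00 UTC + 13h = 14:00 Zelkir Sector.

14:00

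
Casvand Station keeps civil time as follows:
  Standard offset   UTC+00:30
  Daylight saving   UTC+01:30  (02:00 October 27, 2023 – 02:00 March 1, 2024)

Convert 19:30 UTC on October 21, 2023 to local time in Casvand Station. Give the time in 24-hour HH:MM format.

20:00

At the standard offset (UTC+00:30), 19:30 UTC + 0h30m = 20:00 Casvand Station standard time.
The standard-time date in Casvand Station, October 21, 2023, is outside the daylight-saving period (27 October 2023 – 1 March 2024), so Casvand Station is on standard time, UTC+00:30.
19:30 UTC + 0h30m = 20:00 local.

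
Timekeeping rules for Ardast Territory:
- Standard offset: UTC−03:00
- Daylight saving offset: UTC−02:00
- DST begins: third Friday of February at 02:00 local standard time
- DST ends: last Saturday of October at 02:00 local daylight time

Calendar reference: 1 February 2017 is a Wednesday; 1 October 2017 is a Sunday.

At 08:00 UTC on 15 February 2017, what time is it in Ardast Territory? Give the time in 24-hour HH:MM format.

1 February 2017 is a Wednesday, so the first Friday is February 3 and the third is February 17.
1 October 2017 is a Sunday, so Saturdays fall on 7, 14, 21, 28; the last is October 28.
At the standard offset (UTC−03:00), 08:00 UTC − 3h = 05:00 Ardast Territory standard time.
The standard-time date in Ardast Territory, 15 February 2017, does not fall between 17 February and 28 October, so daylight saving is not in effect and Ardast Territory is at UTC−03:00.
08:00 UTC − 3h = 05:00 local.

05:00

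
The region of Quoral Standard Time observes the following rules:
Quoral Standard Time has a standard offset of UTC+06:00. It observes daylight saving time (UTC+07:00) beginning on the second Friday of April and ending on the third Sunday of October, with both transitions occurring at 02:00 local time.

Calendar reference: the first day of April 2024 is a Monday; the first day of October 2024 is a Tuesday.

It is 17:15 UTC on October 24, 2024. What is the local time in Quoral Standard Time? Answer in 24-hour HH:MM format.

1 April 2024 is a Monday, so the first Friday is April 5 and the second is April 12.
1 October 2024 is a Tuesday, so the first Sunday is October 6 and the third is October 20.
At the standard offset (UTC+06:00), 17:15 UTC + 6h = 23:15 Quoral Standard Time standard time.
The standard-time date in Quoral Standard Time, October 24, 2024, does not fall between 12 April and 20 October, so daylight saving is not in effect and Quoral Standard Time is at UTC+06:00.
17:15 UTC + 6h = 23:15 local.

23:15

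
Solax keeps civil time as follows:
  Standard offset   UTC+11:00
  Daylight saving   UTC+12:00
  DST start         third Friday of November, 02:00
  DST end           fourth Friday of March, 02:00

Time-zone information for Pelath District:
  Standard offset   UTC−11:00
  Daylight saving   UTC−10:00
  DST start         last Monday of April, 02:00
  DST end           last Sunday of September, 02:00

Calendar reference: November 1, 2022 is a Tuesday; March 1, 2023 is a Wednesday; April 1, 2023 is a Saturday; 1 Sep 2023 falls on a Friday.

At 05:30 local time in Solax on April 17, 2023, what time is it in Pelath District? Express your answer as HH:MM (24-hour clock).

07:30

1 November 2022 is a Tuesday, so the first Friday is November 4 and the third is November 18.
1 March 2023 is a Wednesday, so the first Friday is March 3 and the fourth is March 24.
April 17, 2023 does not fall between 18 November 2022 and 24 March 2023, so daylight saving is not in effect and Solax is at UTC+11:00.
05:30 Solax − 11h = 18:30 UTC (rolling into the previous day, 16 April 2023).
1 April 2023 is a Saturday, so Mondays fall on 3, 10, 17, 24; the last is April 24.
1 September 2023 is a Friday, so Sundays fall on 3, 10, 17, 24; the last is September 24.
At the standard offset (UTC−11:00), 18:30 UTC − 11h = 07:30 Pelath District standard time.
The standard-time date in Pelath District, April 16, 2023, does not fall between 24 April and 24 September, so daylight saving is not in effect and Pelath District is at UTC−11:00.
18:30 UTC − 11h = 07:30 Pelath District.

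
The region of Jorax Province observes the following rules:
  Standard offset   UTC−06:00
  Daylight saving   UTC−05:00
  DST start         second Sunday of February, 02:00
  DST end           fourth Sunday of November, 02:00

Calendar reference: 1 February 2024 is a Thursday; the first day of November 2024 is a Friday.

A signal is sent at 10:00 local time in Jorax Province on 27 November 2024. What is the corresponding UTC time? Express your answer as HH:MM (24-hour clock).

16:00

1 February 2024 is a Thursday, so the first Sunday is February 4 and the second is February 11.
1 November 2024 is a Friday, so the first Sunday is November 3 and the fourth is November 24.
27 November 2024 is outside the daylight-saving period (11 February – 24 November), so Jorax Province is on standard time, UTC−06:00.
10:00 local + 6h = 16:00 UTC.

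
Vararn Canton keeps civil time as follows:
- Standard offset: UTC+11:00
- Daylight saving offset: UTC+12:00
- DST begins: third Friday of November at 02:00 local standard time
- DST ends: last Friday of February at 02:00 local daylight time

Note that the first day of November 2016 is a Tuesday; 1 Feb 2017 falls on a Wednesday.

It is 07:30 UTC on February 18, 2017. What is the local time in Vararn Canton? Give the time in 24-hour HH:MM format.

1 November 2016 is a Tuesday, so the first Friday is November 4 and the third is November 18.
1 February 2017 is a Wednesday, so Fridays fall on 3, 10, 17, 24; the last is February 24.
At the standard offset (UTC+11:00), 07:30 UTC + 11h = 18:30 Vararn Canton standard time.
Daylight saving runs 18 November 2016 – 24 February 2017; the standard-time date in Vararn Canton, February 18, 2017, is inside that window, so Vararn Canton is at UTC+12:00.
07:30 UTC + 12h = 19:30 local.

19:30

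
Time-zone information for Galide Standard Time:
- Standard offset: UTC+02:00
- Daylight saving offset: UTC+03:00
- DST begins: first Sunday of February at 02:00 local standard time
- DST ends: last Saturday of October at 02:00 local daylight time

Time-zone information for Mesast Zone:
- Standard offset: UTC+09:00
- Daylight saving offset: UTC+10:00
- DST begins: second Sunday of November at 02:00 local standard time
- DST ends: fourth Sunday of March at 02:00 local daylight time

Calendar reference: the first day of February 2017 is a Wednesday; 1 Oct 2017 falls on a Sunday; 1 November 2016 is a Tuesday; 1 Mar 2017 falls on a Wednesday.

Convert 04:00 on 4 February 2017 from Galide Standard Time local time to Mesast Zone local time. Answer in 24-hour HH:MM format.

12:00

1 February 2017 is a Wednesday, so the first Sunday is February 5.
1 October 2017 is a Sunday, so Saturdays fall on 7, 14, 21, 28; the last is October 28.
4 February 2017 does not fall between 5 February and 28 October, so daylight saving is not in effect and Galide Standard Time is at UTC+02:00.
04:00 Galide Standard Time − 2h = 02:00 UTC.
1 November 2016 is a Tuesday, so the first Sunday is November 6 and the second is November 13.
1 March 2017 is a Wednesday, so the first Sunday is March 5 and the fourth is March 26.
At the standard offset (UTC+09:00), 02:00 UTC + 9h = 11:00 Mesast Zone standard time.
Daylight saving runs 13 November 2016 – 26 March 2017; the standard-time date in Mesast Zone, 4 February 2017, is inside that window, so Mesast Zone is at UTC+10:00.
02:00 UTC + 10h = 12:00 Mesast Zone.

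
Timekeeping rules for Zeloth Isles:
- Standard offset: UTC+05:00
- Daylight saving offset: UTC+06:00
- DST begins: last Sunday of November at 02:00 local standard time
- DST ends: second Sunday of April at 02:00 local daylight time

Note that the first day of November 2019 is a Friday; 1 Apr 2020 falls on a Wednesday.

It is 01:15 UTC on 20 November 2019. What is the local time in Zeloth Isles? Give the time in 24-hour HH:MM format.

06:15

1 November 2019 is a Friday, so Sundays fall on 3, 10, 17, 24; the last is November 24.
1 April 2020 is a Wednesday, so the first Sunday is April 5 and the second is April 12.
At the standard offset (UTC+05:00), 01:15 UTC + 5h = 06:15 Zeloth Isles standard time.
The standard-time date in Zeloth Isles, 20 November 2019, does not fall between 24 November 2019 and 12 April 2020, so daylight saving is not in effect and Zeloth Isles is at UTC+05:00.
01:15 UTC + 5h = 06:15 local.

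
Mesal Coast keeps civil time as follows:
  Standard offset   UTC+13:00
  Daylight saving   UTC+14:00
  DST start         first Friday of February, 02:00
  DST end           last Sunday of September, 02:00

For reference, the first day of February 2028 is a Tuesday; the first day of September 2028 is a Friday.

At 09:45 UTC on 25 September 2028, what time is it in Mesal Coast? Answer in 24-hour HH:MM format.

1 February 2028 is a Tuesday, so the first Friday is February 4.
1 September 2028 is a Friday, so Sundays fall on 3, 10, 17, 24; the last is September 24.
At the standard offset (UTC+13:00), 09:45 UTC + 13h = 22:45 Mesal Coast standard time.
The standard-time date in Mesal Coast, 25 September 2028, is outside the daylight-saving period (4 February – 24 September), so Mesal Coast is on standard time, UTC+13:00.
09:45 UTC + 13h = 22:45 local.

22:45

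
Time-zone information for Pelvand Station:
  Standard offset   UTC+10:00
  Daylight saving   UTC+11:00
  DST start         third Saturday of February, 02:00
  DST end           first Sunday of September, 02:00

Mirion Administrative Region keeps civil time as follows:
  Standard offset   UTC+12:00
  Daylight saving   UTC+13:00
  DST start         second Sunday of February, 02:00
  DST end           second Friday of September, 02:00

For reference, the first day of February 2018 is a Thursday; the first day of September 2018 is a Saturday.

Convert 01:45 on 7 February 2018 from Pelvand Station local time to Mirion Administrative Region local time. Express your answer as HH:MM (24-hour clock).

03:45

1 February 2018 is a Thursday, so the first Saturday is February 3 and the third is February 17.
1 September 2018 is a Saturday, so the first Sunday is September 2.
7 February 2018 does not fall between 17 February and 2 September, so daylight saving is not in effect and Pelvand Station is at UTC+10:00.
01:45 Pelvand Station − 10h = 15:45 UTC (rolling into the previous day, 6 February 2018).
1 February 2018 is a Thursday, so the first Sunday is February 4 and the second is February 11.
1 September 2018 is a Saturday, so the first Friday is September 7 and the second is September 14.
At the standard offset (UTC+12:00), 15:45 UTC + 12h = 03:45 Mirion Administrative Region standard time (rolling into the next day, 7 February 2018).
The standard-time date in Mirion Administrative Region, 7 February 2018, does not fall between 11 February and 14 September, so daylight saving is not in effect and Mirion Administrative Region is at UTC+12:00.
15:45 UTC + 12h = 03:45 Mirion Administrative Region (rolling into the next day, 7 February 2018).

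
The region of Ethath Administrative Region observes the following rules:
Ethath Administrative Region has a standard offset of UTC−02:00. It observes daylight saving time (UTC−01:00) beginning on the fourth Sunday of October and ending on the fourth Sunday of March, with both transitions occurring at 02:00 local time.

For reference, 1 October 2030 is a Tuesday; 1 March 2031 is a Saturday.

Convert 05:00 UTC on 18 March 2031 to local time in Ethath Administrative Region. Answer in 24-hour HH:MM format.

04:00

1 October 2030 is a Tuesday, so the first Sunday is October 6 and the fourth is October 27.
1 March 2031 is a Saturday, so the first Sunday is March 2 and the fourth is March 23.
At the standard offset (UTC−02:00), 05:00 UTC − 2h = 03:00 Ethath Administrative Region standard time.
Daylight saving runs 27 October 2030 – 23 March 2031; the standard-time date in Ethath Administrative Region, 18 March 2031, is inside that window, so Ethath Administrative Region is at UTC−01:00.
05:00 UTC − 1h = 04:00 local.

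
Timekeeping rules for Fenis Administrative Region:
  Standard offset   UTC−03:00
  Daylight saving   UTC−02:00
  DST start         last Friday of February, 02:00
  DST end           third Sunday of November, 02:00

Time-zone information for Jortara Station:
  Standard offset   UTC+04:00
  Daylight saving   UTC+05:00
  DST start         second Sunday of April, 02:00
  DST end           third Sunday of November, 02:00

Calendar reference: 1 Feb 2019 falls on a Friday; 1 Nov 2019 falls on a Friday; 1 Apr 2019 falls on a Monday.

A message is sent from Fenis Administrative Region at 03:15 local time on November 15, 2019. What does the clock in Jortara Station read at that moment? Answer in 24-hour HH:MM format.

1 February 2019 is a Friday, so Fridays fall on 1, 8, 15, 22; the last is February 22.
1 November 2019 is a Friday, so the first Sunday is November 3 and the third is November 17.
November 15, 2019 lies within the daylight-saving period (22 February – 17 November), so Fenis Administrative Region is on daylight time, UTC−02:00.
03:15 Fenis Administrative Region + 2h = 05:15 UTC.
1 April 2019 is a Monday, so the first Sunday is April 7 and the second is April 14.
1 November 2019 is a Friday, so the first Sunday is November 3 and the third is November 17.
At the standard offset (UTC+04:00), 05:15 UTC + 4h = 09:15 Jortara Station standard time.
The standard-time date in Jortara Station, November 15, 2019, falls between 14 April and 17 November, so daylight saving is in effect and Jortara Station is at UTC+05:00.
05:15 UTC + 5h = 10:15 Jortara Station.

10:15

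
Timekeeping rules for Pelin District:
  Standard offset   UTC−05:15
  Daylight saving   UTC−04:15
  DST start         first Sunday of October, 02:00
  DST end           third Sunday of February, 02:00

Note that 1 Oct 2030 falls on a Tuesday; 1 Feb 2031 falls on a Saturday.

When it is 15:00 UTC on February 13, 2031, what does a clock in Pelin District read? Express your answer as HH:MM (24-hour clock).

10:45

1 October 2030 is a Tuesday, so the first Sunday is October 6.
1 February 2031 is a Saturday, so the first Sunday is February 2 and the third is February 16.
At the standard offset (UTC−05:15), 15:00 UTC − 5h15m = 09:45 Pelin District standard time.
The standard-time date in Pelin District, February 13, 2031, falls between 6 October 2030 and 16 February 2031, so daylight saving is in effect and Pelin District is at UTC−04:15.
15:00 UTC − 4h15m = 10:45 local.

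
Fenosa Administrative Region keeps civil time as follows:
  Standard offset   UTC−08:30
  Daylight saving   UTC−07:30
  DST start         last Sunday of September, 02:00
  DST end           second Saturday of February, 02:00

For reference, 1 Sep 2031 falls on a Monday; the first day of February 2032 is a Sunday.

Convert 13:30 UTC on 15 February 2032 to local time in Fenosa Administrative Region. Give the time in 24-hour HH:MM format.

05:00

1 September 2031 is a Monday, so Sundays fall on 7, 14, 21, 28; the last is September 28.
1 February 2032 is a Sunday, so the first Saturday is February 7 and the second is February 14.
At the standard offset (UTC−08:30), 13:30 UTC − 8h30m = 05:00 Fenosa Administrative Region standard time.
The standard-time date in Fenosa Administrative Region, 15 February 2032, is outside the daylight-saving period (28 September 2031 – 14 February 2032), so Fenosa Administrative Region is on standard time, UTC−08:30.
13:30 UTC − 8h30m = 05:00 local.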